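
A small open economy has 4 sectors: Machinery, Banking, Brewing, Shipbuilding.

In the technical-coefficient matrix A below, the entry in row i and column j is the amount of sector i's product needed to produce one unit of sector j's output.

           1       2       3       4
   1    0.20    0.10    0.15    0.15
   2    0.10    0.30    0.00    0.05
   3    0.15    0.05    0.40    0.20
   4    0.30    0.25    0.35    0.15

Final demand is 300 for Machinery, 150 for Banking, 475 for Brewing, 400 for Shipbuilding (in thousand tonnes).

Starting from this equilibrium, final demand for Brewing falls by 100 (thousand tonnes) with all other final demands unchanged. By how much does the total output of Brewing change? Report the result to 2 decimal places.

I − A =
  [   0.80    -0.10    -0.15    -0.15]
  [  -0.10     0.70     0.00    -0.05]
  [  -0.15    -0.05     0.60    -0.20]
  [  -0.30    -0.25    -0.35     0.85]
Compute the cofactors C_ij = (−1)^(i+j)·(3×3 minor ij) of I−A; the adjugate is their transpose:
adj(I−A) = Cᵀ =
  [ 0.299625   0.083000   0.125875   0.087375]
  [ 0.055625   0.289000   0.034250   0.034875]
  [ 0.139375   0.096125   0.420750   0.129250]
  [ 0.179500   0.153875   0.227750   0.313500]
det(I−A) = Σ_j (I−A)_1j·C_1j = (0.80)(0.299625) + (-0.10)(0.055625) + (-0.15)(0.139375) + (-0.15)(0.179500) = 0.18630625
(I − A)⁻¹ = adj(I−A) / det(I−A) ≈
  [   1.6082     0.4455     0.6756     0.4690]
  [   0.2986     1.5512     0.1838     0.1872]
  [   0.7481     0.5160     2.2584     0.6938]
  [   0.9635     0.8259     1.2224     1.6827]
Δx = (I − A)⁻¹ Δd with Δd having -100 in the Brewing component and 0 elsewhere.
So Δx_3 = L_33 · (-100), where L_33 = adj(I−A)_33 / det(I−A) = 0.420750 / 0.18630625.
Δx_3 = 0.420750 × (-100) / 0.18630625 = -42.075 / 0.18630625 ≈ -225.84.

Δx_3 = -225.84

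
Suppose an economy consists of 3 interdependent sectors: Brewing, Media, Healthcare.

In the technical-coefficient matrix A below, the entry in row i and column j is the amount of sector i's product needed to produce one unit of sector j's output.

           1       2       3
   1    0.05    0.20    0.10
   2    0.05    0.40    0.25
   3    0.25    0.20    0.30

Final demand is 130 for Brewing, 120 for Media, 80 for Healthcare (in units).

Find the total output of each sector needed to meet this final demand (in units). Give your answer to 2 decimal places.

x_1 = 240.82, x_2 = 344.54, x_3 = 298.73

I − A =
  [   0.95    -0.20    -0.10]
  [  -0.05     0.60    -0.25]
  [  -0.25    -0.20     0.70]
Cofactors of I−A, C_ij = (−1)^(i+j)·(minor ij) (rows/columns in the sector order above):
  C_11 = (0.60)(0.70) − (-0.25)(-0.20) = 0.3700
  C_12 = −[(-0.05)(0.70) − (-0.25)(-0.25)] = 0.0975
  C_13 = (-0.05)(-0.20) − (0.60)(-0.25) = 0.1600
  C_21 = −[(-0.20)(0.70) − (-0.10)(-0.20)] = 0.1600
  C_22 = (0.95)(0.70) − (-0.10)(-0.25) = 0.6400
  C_23 = −[(0.95)(-0.20) − (-0.20)(-0.25)] = 0.2400
  C_31 = (-0.20)(-0.25) − (-0.10)(0.60) = 0.1100
  C_32 = −[(0.95)(-0.25) − (-0.10)(-0.05)] = 0.2425
  C_33 = (0.95)(0.60) − (-0.20)(-0.05) = 0.5600
det(I−A) = Σ_j (I−A)_1j·C_1j = (0.95)(0.3700) + (-0.20)(0.0975) + (-0.10)(0.1600) = 0.3160
adj(I−A) = Cᵀ =
  [ 0.3700   0.1600   0.1100]
  [ 0.0975   0.6400   0.2425]
  [ 0.1600   0.2400   0.5600]
(I − A)⁻¹ = adj(I−A) / det(I−A) ≈
  [   1.1709     0.5063     0.3481]
  [   0.3085     2.0253     0.7674]
  [   0.5063     0.7595     1.7722]
x = (I − A)⁻¹ d = adj(I−A)·d / det(I−A), with det(I−A) = 0.3160:
  x_1 = (0.3700·130 + 0.1600·120 + 0.1100·80) / 0.3160 = 76.10 / 0.3160 ≈ 240.82
  x_2 = (0.0975·130 + 0.6400·120 + 0.2425·80) / 0.3160 = 108.875 / 0.3160 ≈ 344.54
  x_3 = (0.1600·130 + 0.2400·120 + 0.5600·80) / 0.3160 = 94.40 / 0.3160 ≈ 298.73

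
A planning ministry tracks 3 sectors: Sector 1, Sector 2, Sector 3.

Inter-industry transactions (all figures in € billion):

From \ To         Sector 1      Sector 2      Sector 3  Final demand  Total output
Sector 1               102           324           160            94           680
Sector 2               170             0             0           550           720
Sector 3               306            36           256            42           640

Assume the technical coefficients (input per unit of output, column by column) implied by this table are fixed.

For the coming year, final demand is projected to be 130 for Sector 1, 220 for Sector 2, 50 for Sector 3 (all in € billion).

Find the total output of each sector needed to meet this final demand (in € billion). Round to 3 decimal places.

Technical coefficients a_ij = z_ij / X_j:
  a_11 = 102/680 = 0.15, a_21 = 170/680 = 0.25, a_31 = 306/680 = 0.45
  a_12 = 324/720 = 0.45, a_22 = 0/720 = 0.00, a_32 = 36/720 = 0.05
  a_13 = 160/640 = 0.25, a_23 = 0/640 = 0.00, a_33 = 256/640 = 0.40
I − A =
  [   0.85    -0.45    -0.25]
  [  -0.25     1.00     0.00]
  [  -0.45    -0.05     0.60]
Cofactors of I−A, C_ij = (−1)^(i+j)·(minor ij) (rows/columns in the sector order above):
  C_11 = (1.00)(0.60) − (0.00)(-0.05) = 0.6000
  C_12 = −[(-0.25)(0.60) − (0.00)(-0.45)] = 0.1500
  C_13 = (-0.25)(-0.05) − (1.00)(-0.45) = 0.4625
  C_21 = −[(-0.45)(0.60) − (-0.25)(-0.05)] = 0.2825
  C_22 = (0.85)(0.60) − (-0.25)(-0.45) = 0.3975
  C_23 = −[(0.85)(-0.05) − (-0.45)(-0.45)] = 0.2450
  C_31 = (-0.45)(0.00) − (-0.25)(1.00) = 0.2500
  C_32 = −[(0.85)(0.00) − (-0.25)(-0.25)] = 0.0625
  C_33 = (0.85)(1.00) − (-0.45)(-0.25) = 0.7375
det(I−A) = Σ_j (I−A)_1j·C_1j = (0.85)(0.6000) + (-0.45)(0.1500) + (-0.25)(0.4625) = 0.326875
adj(I−A) = Cᵀ =
  [ 0.6000   0.2825   0.2500]
  [ 0.1500   0.3975   0.0625]
  [ 0.4625   0.2450   0.7375]
(I − A)⁻¹ = adj(I−A) / det(I−A) ≈
  [   1.8356     0.8642     0.7648]
  [   0.4589     1.2161     0.1912]
  [   1.4149     0.7495     2.2562]
x = (I − A)⁻¹ d = adj(I−A)·d / det(I−A), with det(I−A) = 0.326875:
  x_1 = (0.6000·130 + 0.2825·220 + 0.2500·50) / 0.326875 = 152.65 / 0.326875 ≈ 466.998
  x_2 = (0.1500·130 + 0.3975·220 + 0.0625·50) / 0.326875 = 110.075 / 0.326875 ≈ 336.750
  x_3 = (0.4625·130 + 0.2450·220 + 0.7375·50) / 0.326875 = 150.90 / 0.326875 ≈ 461.644

x_1 = 466.998, x_2 = 336.750, x_3 = 461.644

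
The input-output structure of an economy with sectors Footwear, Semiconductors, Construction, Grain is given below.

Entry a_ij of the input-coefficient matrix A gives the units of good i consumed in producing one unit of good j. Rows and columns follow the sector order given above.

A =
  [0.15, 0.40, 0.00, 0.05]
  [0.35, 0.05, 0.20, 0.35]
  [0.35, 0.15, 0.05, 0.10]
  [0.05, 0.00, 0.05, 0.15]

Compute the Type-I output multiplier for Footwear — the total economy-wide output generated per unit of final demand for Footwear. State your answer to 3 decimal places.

I − A =
  [   0.85    -0.40     0.00    -0.05]
  [  -0.35     0.95    -0.20    -0.35]
  [  -0.35    -0.15     0.95    -0.10]
  [  -0.05     0.00    -0.05     0.85]
Compute the cofactors C_ij = (−1)^(i+j)·(3×3 minor ij) of I−A; the adjugate is their transpose:
adj(I−A) = Cᵀ =
  [ 0.734250   0.321375   0.077375   0.184625]
  [ 0.364125   0.678875   0.159750   0.319750]
  [ 0.334625   0.229000   0.558000   0.179625]
  [ 0.062875   0.032375   0.037375   0.580625]
det(I−A) = Σ_j (I−A)_1j·C_1j = (0.85)(0.734250) + (-0.40)(0.364125) + (0.00)(0.334625) + (-0.05)(0.062875) = 0.47531875
(I − A)⁻¹ = adj(I−A) / det(I−A) ≈
  [   1.5448     0.6761     0.1628     0.3884]
  [   0.7661     1.4283     0.3361     0.6727]
  [   0.7040     0.4818     1.1739     0.3779]
  [   0.1323     0.0681     0.0786     1.2215]
The output multiplier for sector j is the column-j sum of the Leontief inverse (I − A)⁻¹ = adj(I−A) / det(I−A).
Column 1 of adj(I−A): (0.734250, 0.364125, 0.334625, 0.062875); det(I−A) = 0.47531875.
m_1 = (0.734250 + 0.364125 + 0.334625 + 0.062875) / 0.47531875 = 1.495875 / 0.47531875 ≈ 3.147.

m_1 = 3.147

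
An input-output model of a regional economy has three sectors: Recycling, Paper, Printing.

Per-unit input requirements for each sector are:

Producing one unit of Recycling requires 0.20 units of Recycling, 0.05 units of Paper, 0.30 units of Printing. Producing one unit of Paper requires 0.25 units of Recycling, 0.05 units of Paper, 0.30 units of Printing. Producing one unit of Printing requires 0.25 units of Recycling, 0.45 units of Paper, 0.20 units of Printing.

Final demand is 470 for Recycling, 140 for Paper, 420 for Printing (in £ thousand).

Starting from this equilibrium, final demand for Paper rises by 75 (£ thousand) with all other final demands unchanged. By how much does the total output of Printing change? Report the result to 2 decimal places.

I − A =
  [   0.80    -0.25    -0.25]
  [  -0.05     0.95    -0.45]
  [  -0.30    -0.30     0.80]
Cofactors of I−A, C_ij = (−1)^(i+j)·(minor ij) (rows/columns in the sector order above):
  C_11 = (0.95)(0.80) − (-0.45)(-0.30) = 0.6250
  C_12 = −[(-0.05)(0.80) − (-0.45)(-0.30)] = 0.1750
  C_13 = (-0.05)(-0.30) − (0.95)(-0.30) = 0.3000
  C_21 = −[(-0.25)(0.80) − (-0.25)(-0.30)] = 0.2750
  C_22 = (0.80)(0.80) − (-0.25)(-0.30) = 0.5650
  C_23 = −[(0.80)(-0.30) − (-0.25)(-0.30)] = 0.3150
  C_31 = (-0.25)(-0.45) − (-0.25)(0.95) = 0.3500
  C_32 = −[(0.80)(-0.45) − (-0.25)(-0.05)] = 0.3725
  C_33 = (0.80)(0.95) − (-0.25)(-0.05) = 0.7475
det(I−A) = Σ_j (I−A)_1j·C_1j = (0.80)(0.6250) + (-0.25)(0.1750) + (-0.25)(0.3000) = 0.38125
adj(I−A) = Cᵀ =
  [ 0.6250   0.2750   0.3500]
  [ 0.1750   0.5650   0.3725]
  [ 0.3000   0.3150   0.7475]
(I − A)⁻¹ = adj(I−A) / det(I−A) ≈
  [   1.6393     0.7213     0.9180]
  [   0.4590     1.4820     0.9770]
  [   0.7869     0.8262     1.9607]
Δx = (I − A)⁻¹ Δd with Δd having +75 in the Paper component and 0 elsewhere.
So Δx_3 = L_32 · (+75), where L_32 = adj(I−A)_32 / det(I−A) = 0.3150 / 0.38125.
Δx_3 = 0.3150 × (+75) / 0.38125 = 23.625 / 0.38125 ≈ 61.97.

Δx_3 = 61.97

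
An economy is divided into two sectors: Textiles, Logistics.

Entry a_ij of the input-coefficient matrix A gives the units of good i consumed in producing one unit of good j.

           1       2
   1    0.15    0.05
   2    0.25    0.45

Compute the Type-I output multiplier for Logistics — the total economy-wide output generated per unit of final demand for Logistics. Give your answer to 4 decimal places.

I − A =
  [   0.85    -0.05]
  [  -0.25     0.55]
det(I−A) = (0.85)(0.55) − (-0.05)(-0.25) = 0.4550
adj(I−A) = [[0.55, 0.05], [0.25, 0.85]]
(I − A)⁻¹ = adj(I−A) / det(I−A) ≈
  [   1.20879     0.10989]
  [   0.54945     1.86813]
The output multiplier for sector j is the column-j sum of the Leontief inverse (I − A)⁻¹ = adj(I−A) / det(I−A).
Column 2 of adj(I−A): (0.05, 0.85); det(I−A) = 0.4550.
m_2 = (0.05 + 0.85) / 0.4550 = 0.90 / 0.4550 ≈ 1.9780.

m_2 = 1.9780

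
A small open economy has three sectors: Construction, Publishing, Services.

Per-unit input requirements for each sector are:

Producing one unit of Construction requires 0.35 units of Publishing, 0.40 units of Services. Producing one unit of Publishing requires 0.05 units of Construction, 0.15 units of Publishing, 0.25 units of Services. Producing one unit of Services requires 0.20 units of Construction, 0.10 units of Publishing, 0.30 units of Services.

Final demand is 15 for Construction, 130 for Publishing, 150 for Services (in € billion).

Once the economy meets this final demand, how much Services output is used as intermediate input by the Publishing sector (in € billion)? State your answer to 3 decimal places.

I − A =
  [   1.00    -0.05    -0.20]
  [  -0.35     0.85    -0.10]
  [  -0.40    -0.25     0.70]
Cofactors of I−A, C_ij = (−1)^(i+j)·(minor ij) (rows/columns in the sector order above):
  C_11 = (0.85)(0.70) − (-0.10)(-0.25) = 0.5700
  C_12 = −[(-0.35)(0.70) − (-0.10)(-0.40)] = 0.2850
  C_13 = (-0.35)(-0.25) − (0.85)(-0.40) = 0.4275
  C_21 = −[(-0.05)(0.70) − (-0.20)(-0.25)] = 0.0850
  C_22 = (1.00)(0.70) − (-0.20)(-0.40) = 0.6200
  C_23 = −[(1.00)(-0.25) − (-0.05)(-0.40)] = 0.2700
  C_31 = (-0.05)(-0.10) − (-0.20)(0.85) = 0.1750
  C_32 = −[(1.00)(-0.10) − (-0.20)(-0.35)] = 0.1700
  C_33 = (1.00)(0.85) − (-0.05)(-0.35) = 0.8325
det(I−A) = Σ_j (I−A)_1j·C_1j = (1.00)(0.5700) + (-0.05)(0.2850) + (-0.20)(0.4275) = 0.47025
adj(I−A) = Cᵀ =
  [ 0.5700   0.0850   0.1750]
  [ 0.2850   0.6200   0.1700]
  [ 0.4275   0.2700   0.8325]
(I − A)⁻¹ = adj(I−A) / det(I−A) ≈
  [   1.2121     0.1808     0.3721]
  [   0.6061     1.3184     0.3615]
  [   0.9091     0.5742     1.7703]
First solve x = (I − A)⁻¹ d = adj(I−A)·d / det(I−A); in particular x_2 = (0.2850·15 + 0.6200·130 + 0.1700·150) / 0.47025 = 110.375 / 0.47025 ≈ 234.71558.
Intermediate flow from 3 to 2: z_32 = a_32 · x_2 = 0.25 × 110.375 / 0.47025 = 27.59375 / 0.47025 ≈ 58.679.

z_32 = 58.679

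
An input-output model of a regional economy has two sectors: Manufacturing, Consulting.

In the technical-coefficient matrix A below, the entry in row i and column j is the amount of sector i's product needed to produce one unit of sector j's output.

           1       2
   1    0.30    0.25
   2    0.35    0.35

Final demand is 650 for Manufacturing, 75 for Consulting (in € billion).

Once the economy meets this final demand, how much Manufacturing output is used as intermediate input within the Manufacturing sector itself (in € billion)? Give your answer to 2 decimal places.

I − A =
  [   0.70    -0.25]
  [  -0.35     0.65]
det(I−A) = (0.70)(0.65) − (-0.25)(-0.35) = 0.3675
adj(I−A) = [[0.65, 0.25], [0.35, 0.70]]
(I − A)⁻¹ = adj(I−A) / det(I−A) ≈
  [   1.7687     0.6803]
  [   0.9524     1.9048]
First solve x = (I − A)⁻¹ d = adj(I−A)·d / det(I−A); in particular x_1 = (0.65·650 + 0.25·75) / 0.3675 = 441.25 / 0.3675 ≈ 1200.6803.
Intermediate flow from 1 to 1: z_11 = a_11 · x_1 = 0.30 × 441.25 / 0.3675 = 132.375 / 0.3675 ≈ 360.20.

z_11 = 360.20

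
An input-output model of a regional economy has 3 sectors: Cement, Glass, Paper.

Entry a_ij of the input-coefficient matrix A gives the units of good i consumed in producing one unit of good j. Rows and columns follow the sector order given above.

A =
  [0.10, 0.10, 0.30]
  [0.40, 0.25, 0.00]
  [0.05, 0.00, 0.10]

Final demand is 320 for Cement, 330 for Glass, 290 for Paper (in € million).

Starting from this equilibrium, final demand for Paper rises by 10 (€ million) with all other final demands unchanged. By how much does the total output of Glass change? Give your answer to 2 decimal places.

Δx_2 = 2.14

I − A =
  [   0.90    -0.10    -0.30]
  [  -0.40     0.75     0.00]
  [  -0.05     0.00     0.90]
Cofactors of I−A, C_ij = (−1)^(i+j)·(minor ij) (rows/columns in the sector order above):
  C_11 = (0.75)(0.90) − (0.00)(0.00) = 0.6750
  C_12 = −[(-0.40)(0.90) − (0.00)(-0.05)] = 0.3600
  C_13 = (-0.40)(0.00) − (0.75)(-0.05) = 0.0375
  C_21 = −[(-0.10)(0.90) − (-0.30)(0.00)] = 0.0900
  C_22 = (0.90)(0.90) − (-0.30)(-0.05) = 0.7950
  C_23 = −[(0.90)(0.00) − (-0.10)(-0.05)] = 0.0050
  C_31 = (-0.10)(0.00) − (-0.30)(0.75) = 0.2250
  C_32 = −[(0.90)(0.00) − (-0.30)(-0.40)] = 0.1200
  C_33 = (0.90)(0.75) − (-0.10)(-0.40) = 0.6350
det(I−A) = Σ_j (I−A)_1j·C_1j = (0.90)(0.6750) + (-0.10)(0.3600) + (-0.30)(0.0375) = 0.56025
adj(I−A) = Cᵀ =
  [ 0.6750   0.0900   0.2250]
  [ 0.3600   0.7950   0.1200]
  [ 0.0375   0.0050   0.6350]
(I − A)⁻¹ = adj(I−A) / det(I−A) ≈
  [   1.2048     0.1606     0.4016]
  [   0.6426     1.4190     0.2142]
  [   0.0669     0.0089     1.1334]
Δx = (I − A)⁻¹ Δd with Δd having +10 in the Paper component and 0 elsewhere.
So Δx_2 = L_23 · (+10), where L_23 = adj(I−A)_23 / det(I−A) = 0.1200 / 0.56025.
Δx_2 = 0.1200 × (+10) / 0.56025 = 1.20 / 0.56025 ≈ 2.14.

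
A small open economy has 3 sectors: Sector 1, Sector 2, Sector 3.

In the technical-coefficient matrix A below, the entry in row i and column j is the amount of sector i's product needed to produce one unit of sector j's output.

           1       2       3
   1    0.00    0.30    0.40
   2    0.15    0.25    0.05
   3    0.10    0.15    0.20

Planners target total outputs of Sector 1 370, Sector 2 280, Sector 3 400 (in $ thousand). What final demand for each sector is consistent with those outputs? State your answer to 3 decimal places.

d_1 = 126.000, d_2 = 134.500, d_3 = 241.000

I − A =
  [   1.00    -0.30    -0.40]
  [  -0.15     0.75    -0.05]
  [  -0.10    -0.15     0.80]
d = (I − A) x:
  d_1 = (+1.00)·370 + (-0.30)·280 + (-0.40)·400 = 126.000
  d_2 = (-0.15)·370 + (+0.75)·280 + (-0.05)·400 = 134.500
  d_3 = (-0.10)·370 + (-0.15)·280 + (+0.80)·400 = 241.000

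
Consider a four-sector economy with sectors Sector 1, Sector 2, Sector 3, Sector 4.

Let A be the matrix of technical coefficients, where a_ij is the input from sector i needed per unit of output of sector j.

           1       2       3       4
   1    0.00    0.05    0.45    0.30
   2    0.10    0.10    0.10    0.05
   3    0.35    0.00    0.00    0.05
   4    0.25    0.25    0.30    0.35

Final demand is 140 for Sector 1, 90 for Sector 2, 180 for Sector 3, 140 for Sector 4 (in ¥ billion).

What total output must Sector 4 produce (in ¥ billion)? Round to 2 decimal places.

I − A =
  [   1.00    -0.05    -0.45    -0.30]
  [  -0.10     0.90    -0.10    -0.05]
  [  -0.35     0.00     1.00    -0.05]
  [  -0.25    -0.25    -0.30     0.65]
Compute the cofactors C_ij = (−1)^(i+j)·(3×3 minor ij) of I−A; the adjugate is their transpose:
adj(I−A) = Cᵀ =
  [ 0.557750   0.112375   0.350125   0.293000]
  [ 0.105250   0.420500   0.116375   0.089875]
  [ 0.212875   0.050750   0.493625   0.140125]
  [ 0.353250   0.228375   0.407250   0.751500]
det(I−A) = Σ_j (I−A)_1j·C_1j = (1.00)(0.557750) + (-0.05)(0.105250) + (-0.45)(0.212875) + (-0.30)(0.353250) = 0.35071875
(I − A)⁻¹ = adj(I−A) / det(I−A) ≈
  [   1.5903     0.3204     0.9983     0.8354]
  [   0.3001     1.1990     0.3318     0.2563]
  [   0.6070     0.1447     1.4075     0.3995]
  [   1.0072     0.6512     1.1612     2.1427]
x = (I − A)⁻¹ d = adj(I−A)·d / det(I−A), with det(I−A) = 0.35071875:
  x_1 = (0.557750·140 + 0.112375·90 + 0.350125·180 + 0.293000·140) / 0.35071875 = 192.24125 / 0.35071875 ≈ 548.14
  x_2 = (0.105250·140 + 0.420500·90 + 0.116375·180 + 0.089875·140) / 0.35071875 = 86.11 / 0.35071875 ≈ 245.52
  x_3 = (0.212875·140 + 0.050750·90 + 0.493625·180 + 0.140125·140) / 0.35071875 = 142.84 / 0.35071875 ≈ 407.28
  x_4 = (0.353250·140 + 0.228375·90 + 0.407250·180 + 0.751500·140) / 0.35071875 = 248.52375 / 0.35071875 ≈ 708.61

x_4 = 708.61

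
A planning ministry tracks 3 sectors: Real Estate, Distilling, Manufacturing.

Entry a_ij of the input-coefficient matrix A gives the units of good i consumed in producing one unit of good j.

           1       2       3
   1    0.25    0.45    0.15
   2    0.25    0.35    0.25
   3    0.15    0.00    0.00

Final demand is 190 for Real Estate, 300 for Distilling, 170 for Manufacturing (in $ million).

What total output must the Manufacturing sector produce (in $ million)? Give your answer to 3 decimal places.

I − A =
  [   0.75    -0.45    -0.15]
  [  -0.25     0.65    -0.25]
  [  -0.15     0.00     1.00]
Cofactors of I−A, C_ij = (−1)^(i+j)·(minor ij) (rows/columns in the sector order above):
  C_11 = (0.65)(1.00) − (-0.25)(0.00) = 0.6500
  C_12 = −[(-0.25)(1.00) − (-0.25)(-0.15)] = 0.2875
  C_13 = (-0.25)(0.00) − (0.65)(-0.15) = 0.0975
  C_21 = −[(-0.45)(1.00) − (-0.15)(0.00)] = 0.4500
  C_22 = (0.75)(1.00) − (-0.15)(-0.15) = 0.7275
  C_23 = −[(0.75)(0.00) − (-0.45)(-0.15)] = 0.0675
  C_31 = (-0.45)(-0.25) − (-0.15)(0.65) = 0.2100
  C_32 = −[(0.75)(-0.25) − (-0.15)(-0.25)] = 0.2250
  C_33 = (0.75)(0.65) − (-0.45)(-0.25) = 0.3750
det(I−A) = Σ_j (I−A)_1j·C_1j = (0.75)(0.6500) + (-0.45)(0.2875) + (-0.15)(0.0975) = 0.3435
adj(I−A) = Cᵀ =
  [ 0.6500   0.4500   0.2100]
  [ 0.2875   0.7275   0.2250]
  [ 0.0975   0.0675   0.3750]
(I − A)⁻¹ = adj(I−A) / det(I−A) ≈
  [   1.8923     1.3100     0.6114]
  [   0.8370     2.1179     0.6550]
  [   0.2838     0.1965     1.0917]
x = (I − A)⁻¹ d = adj(I−A)·d / det(I−A), with det(I−A) = 0.3435:
  x_1 = (0.6500·190 + 0.4500·300 + 0.2100·170) / 0.3435 = 294.20 / 0.3435 ≈ 856.477
  x_2 = (0.2875·190 + 0.7275·300 + 0.2250·170) / 0.3435 = 311.125 / 0.3435 ≈ 905.750
  x_3 = (0.0975·190 + 0.0675·300 + 0.3750·170) / 0.3435 = 102.525 / 0.3435 ≈ 298.472

x_3 = 298.472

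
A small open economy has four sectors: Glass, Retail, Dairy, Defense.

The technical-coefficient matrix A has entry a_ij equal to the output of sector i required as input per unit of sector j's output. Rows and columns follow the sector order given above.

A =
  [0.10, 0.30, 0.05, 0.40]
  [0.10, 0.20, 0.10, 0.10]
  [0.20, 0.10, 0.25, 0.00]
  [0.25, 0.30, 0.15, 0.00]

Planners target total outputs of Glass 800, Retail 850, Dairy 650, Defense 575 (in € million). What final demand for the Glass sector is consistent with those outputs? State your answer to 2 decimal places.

I − A =
  [   0.90    -0.30    -0.05    -0.40]
  [  -0.10     0.80    -0.10    -0.10]
  [  -0.20    -0.10     0.75     0.00]
  [  -0.25    -0.30    -0.15     1.00]
d = (I − A) x:
  d_1 = (+0.90)·800 + (-0.30)·850 + (-0.05)·650 + (-0.40)·575 = 202.50
  d_2 = (-0.10)·800 + (+0.80)·850 + (-0.10)·650 + (-0.10)·575 = 477.50
  d_3 = (-0.20)·800 + (-0.10)·850 + (+0.75)·650 + (+0.00)·575 = 242.50
  d_4 = (-0.25)·800 + (-0.30)·850 + (-0.15)·650 + (+1.00)·575 = 22.50

d_1 = 202.50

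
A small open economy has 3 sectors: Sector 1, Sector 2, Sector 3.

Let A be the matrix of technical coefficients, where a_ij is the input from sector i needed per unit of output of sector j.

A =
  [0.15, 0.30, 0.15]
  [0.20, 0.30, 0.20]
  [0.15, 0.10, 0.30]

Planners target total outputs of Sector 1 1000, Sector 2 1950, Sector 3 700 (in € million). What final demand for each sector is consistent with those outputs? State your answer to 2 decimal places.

I − A =
  [   0.85    -0.30    -0.15]
  [  -0.20     0.70    -0.20]
  [  -0.15    -0.10     0.70]
d = (I − A) x:
  d_1 = (+0.85)·1000 + (-0.30)·1950 + (-0.15)·700 = 160.00
  d_2 = (-0.20)·1000 + (+0.70)·1950 + (-0.20)·700 = 1025.00
  d_3 = (-0.15)·1000 + (-0.10)·1950 + (+0.70)·700 = 145.00

d_1 = 160.00, d_2 = 1025.00, d_3 = 145.00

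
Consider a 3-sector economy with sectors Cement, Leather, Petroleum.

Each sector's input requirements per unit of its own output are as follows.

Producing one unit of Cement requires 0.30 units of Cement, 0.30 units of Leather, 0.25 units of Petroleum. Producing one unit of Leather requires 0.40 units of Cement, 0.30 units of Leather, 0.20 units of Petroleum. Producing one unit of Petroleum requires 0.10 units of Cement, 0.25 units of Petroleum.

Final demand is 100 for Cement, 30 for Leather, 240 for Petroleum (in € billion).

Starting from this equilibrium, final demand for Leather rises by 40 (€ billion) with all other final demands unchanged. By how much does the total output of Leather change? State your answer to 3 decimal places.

I − A =
  [   0.70    -0.40    -0.10]
  [  -0.30     0.70     0.00]
  [  -0.25    -0.20     0.75]
Cofactors of I−A, C_ij = (−1)^(i+j)·(minor ij) (rows/columns in the sector order above):
  C_11 = (0.70)(0.75) − (0.00)(-0.20) = 0.5250
  C_12 = −[(-0.30)(0.75) − (0.00)(-0.25)] = 0.2250
  C_13 = (-0.30)(-0.20) − (0.70)(-0.25) = 0.2350
  C_21 = −[(-0.40)(0.75) − (-0.10)(-0.20)] = 0.3200
  C_22 = (0.70)(0.75) − (-0.10)(-0.25) = 0.5000
  C_23 = −[(0.70)(-0.20) − (-0.40)(-0.25)] = 0.2400
  C_31 = (-0.40)(0.00) − (-0.10)(0.70) = 0.0700
  C_32 = −[(0.70)(0.00) − (-0.10)(-0.30)] = 0.0300
  C_33 = (0.70)(0.70) − (-0.40)(-0.30) = 0.3700
det(I−A) = Σ_j (I−A)_1j·C_1j = (0.70)(0.5250) + (-0.40)(0.2250) + (-0.10)(0.2350) = 0.2540
adj(I−A) = Cᵀ =
  [ 0.5250   0.3200   0.0700]
  [ 0.2250   0.5000   0.0300]
  [ 0.2350   0.2400   0.3700]
(I − A)⁻¹ = adj(I−A) / det(I−A) ≈
  [   2.0669     1.2598     0.2756]
  [   0.8858     1.9685     0.1181]
  [   0.9252     0.9449     1.4567]
Δx = (I − A)⁻¹ Δd with Δd having +40 in the Leather component and 0 elsewhere.
So Δx_L = L_LL · (+40), where L_LL = adj(I−A)_LL / det(I−A) = 0.5000 / 0.2540.
Δx_L = 0.5000 × (+40) / 0.2540 = 20.00 / 0.2540 ≈ 78.740.

Δx_L = 78.740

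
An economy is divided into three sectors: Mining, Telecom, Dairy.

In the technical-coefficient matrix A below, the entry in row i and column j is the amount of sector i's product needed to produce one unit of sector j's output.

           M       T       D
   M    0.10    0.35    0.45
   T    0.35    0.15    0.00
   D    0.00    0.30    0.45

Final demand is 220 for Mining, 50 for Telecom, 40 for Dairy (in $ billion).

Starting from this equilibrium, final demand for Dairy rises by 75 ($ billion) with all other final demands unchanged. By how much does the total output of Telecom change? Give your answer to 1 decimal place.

Δx_T = 38.6

I − A =
  [   0.90    -0.35    -0.45]
  [  -0.35     0.85     0.00]
  [   0.00    -0.30     0.55]
Cofactors of I−A, C_ij = (−1)^(i+j)·(minor ij) (rows/columns in the sector order above):
  C_11 = (0.85)(0.55) − (0.00)(-0.30) = 0.4675
  C_12 = −[(-0.35)(0.55) − (0.00)(0.00)] = 0.1925
  C_13 = (-0.35)(-0.30) − (0.85)(0.00) = 0.1050
  C_21 = −[(-0.35)(0.55) − (-0.45)(-0.30)] = 0.3275
  C_22 = (0.90)(0.55) − (-0.45)(0.00) = 0.4950
  C_23 = −[(0.90)(-0.30) − (-0.35)(0.00)] = 0.2700
  C_31 = (-0.35)(0.00) − (-0.45)(0.85) = 0.3825
  C_32 = −[(0.90)(0.00) − (-0.45)(-0.35)] = 0.1575
  C_33 = (0.90)(0.85) − (-0.35)(-0.35) = 0.6425
det(I−A) = Σ_j (I−A)_1j·C_1j = (0.90)(0.4675) + (-0.35)(0.1925) + (-0.45)(0.1050) = 0.306125
adj(I−A) = Cᵀ =
  [ 0.4675   0.3275   0.3825]
  [ 0.1925   0.4950   0.1575]
  [ 0.1050   0.2700   0.6425]
(I − A)⁻¹ = adj(I−A) / det(I−A) ≈
  [   1.5272     1.0698     1.2495]
  [   0.6288     1.6170     0.5145]
  [   0.3430     0.8820     2.0988]
Δx = (I − A)⁻¹ Δd with Δd having +75 in the Dairy component and 0 elsewhere.
So Δx_T = L_TD · (+75), where L_TD = adj(I−A)_TD / det(I−A) = 0.1575 / 0.306125.
Δx_T = 0.1575 × (+75) / 0.306125 = 11.8125 / 0.306125 ≈ 38.6.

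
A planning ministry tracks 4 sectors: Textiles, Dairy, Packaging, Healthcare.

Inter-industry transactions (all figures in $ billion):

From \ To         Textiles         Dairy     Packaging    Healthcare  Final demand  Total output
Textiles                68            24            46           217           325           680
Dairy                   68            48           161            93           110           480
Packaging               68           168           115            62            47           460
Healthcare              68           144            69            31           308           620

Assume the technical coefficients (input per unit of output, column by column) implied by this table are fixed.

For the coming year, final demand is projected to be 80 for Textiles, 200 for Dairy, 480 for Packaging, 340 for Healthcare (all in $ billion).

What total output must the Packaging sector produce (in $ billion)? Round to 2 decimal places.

Technical coefficients a_ij = z_ij / X_j:
  a_11 = 68/680 = 0.10, a_21 = 68/680 = 0.10, a_31 = 68/680 = 0.10, a_41 = 68/680 = 0.10
  a_12 = 24/480 = 0.05, a_22 = 48/480 = 0.10, a_32 = 168/480 = 0.35, a_42 = 144/480 = 0.30
  a_13 = 46/460 = 0.10, a_23 = 161/460 = 0.35, a_33 = 115/460 = 0.25, a_43 = 69/460 = 0.15
  a_14 = 217/620 = 0.35, a_24 = 93/620 = 0.15, a_34 = 62/620 = 0.10, a_44 = 31/620 = 0.05
I − A =
  [   0.90    -0.05    -0.10    -0.35]
  [  -0.10     0.90    -0.35    -0.15]
  [  -0.10    -0.35     0.75    -0.10]
  [  -0.10    -0.30    -0.15     0.95]
Compute the cofactors C_ij = (−1)^(i+j)·(3×3 minor ij) of I−A; the adjugate is their transpose:
adj(I−A) = Cᵀ =
  [ 0.45925   0.16825   0.18275   0.21500]
  [ 0.12000   0.58575   0.32350   0.17075]
  [ 0.13150   0.32975   0.68150   0.17225]
  [ 0.10700   0.25475   0.22900   0.47925]
det(I−A) = Σ_j (I−A)_1j·C_1j = (0.90)(0.45925) + (-0.05)(0.12000) + (-0.10)(0.13150) + (-0.35)(0.10700) = 0.356725
(I − A)⁻¹ = adj(I−A) / det(I−A) ≈
  [   1.2874     0.4717     0.5123     0.6027]
  [   0.3364     1.6420     0.9069     0.4787]
  [   0.3686     0.9244     1.9104     0.4829]
  [   0.3000     0.7141     0.6420     1.3435]
x = (I − A)⁻¹ d = adj(I−A)·d / det(I−A), with det(I−A) = 0.356725:
  x_1 = (0.45925·80 + 0.16825·200 + 0.18275·480 + 0.21500·340) / 0.356725 = 231.21 / 0.356725 ≈ 648.15
  x_2 = (0.12000·80 + 0.58575·200 + 0.32350·480 + 0.17075·340) / 0.356725 = 340.085 / 0.356725 ≈ 953.35
  x_3 = (0.13150·80 + 0.32975·200 + 0.68150·480 + 0.17225·340) / 0.356725 = 462.155 / 0.356725 ≈ 1295.55
  x_4 = (0.10700·80 + 0.25475·200 + 0.22900·480 + 0.47925·340) / 0.356725 = 332.375 / 0.356725 ≈ 931.74

x_3 = 1295.55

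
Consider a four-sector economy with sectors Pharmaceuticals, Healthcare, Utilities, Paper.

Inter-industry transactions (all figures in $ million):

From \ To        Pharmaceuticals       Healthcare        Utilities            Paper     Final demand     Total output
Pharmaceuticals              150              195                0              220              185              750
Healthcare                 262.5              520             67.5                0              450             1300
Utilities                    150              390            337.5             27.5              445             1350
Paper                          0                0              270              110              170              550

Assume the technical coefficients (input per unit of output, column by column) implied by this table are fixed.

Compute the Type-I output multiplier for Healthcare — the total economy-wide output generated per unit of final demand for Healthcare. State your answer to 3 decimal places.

Technical coefficients a_ij = z_ij / X_j:
  a_11 = 150/750 = 0.20, a_21 = 262.5/750 = 0.35, a_31 = 150/750 = 0.20, a_41 = 0/750 = 0.00
  a_12 = 195/1300 = 0.15, a_22 = 520/1300 = 0.40, a_32 = 390/1300 = 0.30, a_42 = 0/1300 = 0.00
  a_13 = 0/1350 = 0.00, a_23 = 67.5/1350 = 0.05, a_33 = 337.5/1350 = 0.25, a_43 = 270/1350 = 0.20
  a_14 = 220/550 = 0.40, a_24 = 0/550 = 0.00, a_34 = 27.5/550 = 0.05, a_44 = 110/550 = 0.20
I − A =
  [   0.80    -0.15     0.00    -0.40]
  [  -0.35     0.60    -0.05     0.00]
  [  -0.20    -0.30     0.75    -0.05]
  [   0.00     0.00    -0.20     0.80]
Compute the cofactors C_ij = (−1)^(i+j)·(3×3 minor ij) of I−A; the adjugate is their transpose:
adj(I−A) = Cᵀ =
  [ 0.342000   0.112500   0.054000   0.174375]
  [ 0.214500   0.456000   0.060000   0.111000]
  [ 0.180000   0.216000   0.342000   0.111375]
  [ 0.045000   0.054000   0.085500   0.307125]
det(I−A) = Σ_j (I−A)_1j·C_1j = (0.80)(0.342000) + (-0.15)(0.214500) + (0.00)(0.180000) + (-0.40)(0.045000) = 0.223425
(I − A)⁻¹ = adj(I−A) / det(I−A) ≈
  [   1.5307     0.5035     0.2417     0.7805]
  [   0.9601     2.0410     0.2685     0.4968]
  [   0.8056     0.9668     1.5307     0.4985]
  [   0.2014     0.2417     0.3827     1.3746]
The output multiplier for sector j is the column-j sum of the Leontief inverse (I − A)⁻¹ = adj(I−A) / det(I−A).
Column 2 of adj(I−A): (0.112500, 0.456000, 0.216000, 0.054000); det(I−A) = 0.223425.
m_2 = (0.112500 + 0.456000 + 0.216000 + 0.054000) / 0.223425 = 0.8385 / 0.223425 ≈ 3.753.

m_2 = 3.753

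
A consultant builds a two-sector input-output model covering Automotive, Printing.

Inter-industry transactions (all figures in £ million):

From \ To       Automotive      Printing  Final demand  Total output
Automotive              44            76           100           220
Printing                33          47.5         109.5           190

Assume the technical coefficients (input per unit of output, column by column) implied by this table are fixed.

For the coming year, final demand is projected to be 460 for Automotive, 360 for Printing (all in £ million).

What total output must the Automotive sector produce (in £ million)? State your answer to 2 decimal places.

Technical coefficients a_ij = z_ij / X_j:
  a_AA = 44/220 = 0.20, a_PA = 33/220 = 0.15
  a_AP = 76/190 = 0.40, a_PP = 47.5/190 = 0.25
I − A =
  [   0.80    -0.40]
  [  -0.15     0.75]
det(I−A) = (0.80)(0.75) − (-0.40)(-0.15) = 0.5400
adj(I−A) = [[0.75, 0.40], [0.15, 0.80]]
(I − A)⁻¹ = adj(I−A) / det(I−A) ≈
  [   1.3889     0.7407]
  [   0.2778     1.4815]
x = (I − A)⁻¹ d = adj(I−A)·d / det(I−A), with det(I−A) = 0.5400:
  x_A = (0.75·460 + 0.40·360) / 0.5400 = 489.00 / 0.5400 ≈ 905.56
  x_P = (0.15·460 + 0.80·360) / 0.5400 = 357.00 / 0.5400 ≈ 661.11

x_A = 905.56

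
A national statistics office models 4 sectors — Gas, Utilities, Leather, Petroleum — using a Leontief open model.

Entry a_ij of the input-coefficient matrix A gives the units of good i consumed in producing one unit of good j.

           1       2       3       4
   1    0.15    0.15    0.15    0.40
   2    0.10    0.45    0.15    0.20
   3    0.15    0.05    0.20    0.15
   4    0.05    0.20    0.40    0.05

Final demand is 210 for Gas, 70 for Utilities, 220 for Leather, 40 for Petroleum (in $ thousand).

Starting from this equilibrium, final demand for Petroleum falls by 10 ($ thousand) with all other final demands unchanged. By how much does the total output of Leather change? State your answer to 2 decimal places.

I − A =
  [   0.85    -0.15    -0.15    -0.40]
  [  -0.10     0.55    -0.15    -0.20]
  [  -0.15    -0.05     0.80    -0.15]
  [  -0.05    -0.20    -0.40     0.95]
Compute the cofactors C_ij = (−1)^(i+j)·(3×3 minor ij) of I−A; the adjugate is their transpose:
adj(I−A) = Cᵀ =
  [ 0.337375   0.188625   0.205750   0.214250]
  [ 0.112500   0.532500   0.217875   0.193875]
  [ 0.084750   0.099375   0.375375   0.115875]
  [ 0.077125   0.163875   0.214750   0.339125]
det(I−A) = Σ_j (I−A)_1j·C_1j = (0.85)(0.337375) + (-0.15)(0.112500) + (-0.15)(0.084750) + (-0.40)(0.077125) = 0.22633125
(I − A)⁻¹ = adj(I−A) / det(I−A) ≈
  [   1.4906     0.8334     0.9091     0.9466]
  [   0.4971     2.3527     0.9626     0.8566]
  [   0.3745     0.4391     1.6585     0.5120]
  [   0.3408     0.7240     0.9488     1.4984]
Δx = (I − A)⁻¹ Δd with Δd having -10 in the Petroleum component and 0 elsewhere.
So Δx_3 = L_34 · (-10), where L_34 = adj(I−A)_34 / det(I−A) = 0.115875 / 0.22633125.
Δx_3 = 0.115875 × (-10) / 0.22633125 = -1.15875 / 0.22633125 ≈ -5.12.

Δx_3 = -5.12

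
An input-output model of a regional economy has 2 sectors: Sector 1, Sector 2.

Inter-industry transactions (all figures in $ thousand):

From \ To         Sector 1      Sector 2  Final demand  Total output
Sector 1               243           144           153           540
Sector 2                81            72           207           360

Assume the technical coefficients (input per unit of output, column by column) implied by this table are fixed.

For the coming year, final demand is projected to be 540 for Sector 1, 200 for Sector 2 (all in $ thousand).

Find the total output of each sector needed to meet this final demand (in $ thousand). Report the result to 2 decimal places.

Technical coefficients a_ij = z_ij / X_j:
  a_11 = 243/540 = 0.45, a_21 = 81/540 = 0.15
  a_12 = 144/360 = 0.40, a_22 = 72/360 = 0.20
I − A =
  [   0.55    -0.40]
  [  -0.15     0.80]
det(I−A) = (0.55)(0.80) − (-0.40)(-0.15) = 0.3800
adj(I−A) = [[0.80, 0.40], [0.15, 0.55]]
(I − A)⁻¹ = adj(I−A) / det(I−A) ≈
  [   2.1053     1.0526]
  [   0.3947     1.4474]
x = (I − A)⁻¹ d = adj(I−A)·d / det(I−A), with det(I−A) = 0.3800:
  x_1 = (0.80·540 + 0.40·200) / 0.3800 = 512.00 / 0.3800 ≈ 1347.37
  x_2 = (0.15·540 + 0.55·200) / 0.3800 = 191.00 / 0.3800 ≈ 502.63

x_1 = 1347.37, x_2 = 502.63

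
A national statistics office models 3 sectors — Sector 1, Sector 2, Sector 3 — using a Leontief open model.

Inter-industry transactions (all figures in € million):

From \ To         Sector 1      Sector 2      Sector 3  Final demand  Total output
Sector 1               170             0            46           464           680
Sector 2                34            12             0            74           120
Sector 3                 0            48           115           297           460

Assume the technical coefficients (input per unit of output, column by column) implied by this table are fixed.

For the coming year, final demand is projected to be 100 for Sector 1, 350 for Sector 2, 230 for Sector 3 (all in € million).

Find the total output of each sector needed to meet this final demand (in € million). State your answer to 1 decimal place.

x_1 = 202.7, x_2 = 400.1, x_3 = 520.1

Technical coefficients a_ij = z_ij / X_j:
  a_11 = 170/680 = 0.25, a_21 = 34/680 = 0.05, a_31 = 0/680 = 0.00
  a_12 = 0/120 = 0.00, a_22 = 12/120 = 0.10, a_32 = 48/120 = 0.40
  a_13 = 46/460 = 0.10, a_23 = 0/460 = 0.00, a_33 = 115/460 = 0.25
I − A =
  [   0.75     0.00    -0.10]
  [  -0.05     0.90     0.00]
  [   0.00    -0.40     0.75]
Cofactors of I−A, C_ij = (−1)^(i+j)·(minor ij) (rows/columns in the sector order above):
  C_11 = (0.90)(0.75) − (0.00)(-0.40) = 0.6750
  C_12 = −[(-0.05)(0.75) − (0.00)(0.00)] = 0.0375
  C_13 = (-0.05)(-0.40) − (0.90)(0.00) = 0.0200
  C_21 = −[(0.00)(0.75) − (-0.10)(-0.40)] = 0.0400
  C_22 = (0.75)(0.75) − (-0.10)(0.00) = 0.5625
  C_23 = −[(0.75)(-0.40) − (0.00)(0.00)] = 0.3000
  C_31 = (0.00)(0.00) − (-0.10)(0.90) = 0.0900
  C_32 = −[(0.75)(0.00) − (-0.10)(-0.05)] = 0.0050
  C_33 = (0.75)(0.90) − (0.00)(-0.05) = 0.6750
det(I−A) = Σ_j (I−A)_1j·C_1j = (0.75)(0.6750) + (0.00)(0.0375) + (-0.10)(0.0200) = 0.50425
adj(I−A) = Cᵀ =
  [ 0.6750   0.0400   0.0900]
  [ 0.0375   0.5625   0.0050]
  [ 0.0200   0.3000   0.6750]
(I − A)⁻¹ = adj(I−A) / det(I−A) ≈
  [   1.3386     0.0793     0.1785]
  [   0.0744     1.1155     0.0099]
  [   0.0397     0.5949     1.3386]
x = (I − A)⁻¹ d = adj(I−A)·d / det(I−A), with det(I−A) = 0.50425:
  x_1 = (0.6750·100 + 0.0400·350 + 0.0900·230) / 0.50425 = 102.20 / 0.50425 ≈ 202.7
  x_2 = (0.0375·100 + 0.5625·350 + 0.0050·230) / 0.50425 = 201.775 / 0.50425 ≈ 400.1
  x_3 = (0.0200·100 + 0.3000·350 + 0.6750·230) / 0.50425 = 262.25 / 0.50425 ≈ 520.1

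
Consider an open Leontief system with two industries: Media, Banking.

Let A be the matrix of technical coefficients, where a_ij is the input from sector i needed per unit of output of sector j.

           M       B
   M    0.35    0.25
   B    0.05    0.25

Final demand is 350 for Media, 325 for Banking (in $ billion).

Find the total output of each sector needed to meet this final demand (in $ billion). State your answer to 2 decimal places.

I − A =
  [   0.65    -0.25]
  [  -0.05     0.75]
det(I−A) = (0.65)(0.75) − (-0.25)(-0.05) = 0.4750
adj(I−A) = [[0.75, 0.25], [0.05, 0.65]]
(I − A)⁻¹ = adj(I−A) / det(I−A) ≈
  [   1.5789     0.5263]
  [   0.1053     1.3684]
x = (I − A)⁻¹ d = adj(I−A)·d / det(I−A), with det(I−A) = 0.4750:
  x_M = (0.75·350 + 0.25·325) / 0.4750 = 343.75 / 0.4750 ≈ 723.68
  x_B = (0.05·350 + 0.65·325) / 0.4750 = 228.75 / 0.4750 ≈ 481.58

x_M = 723.68, x_B = 481.58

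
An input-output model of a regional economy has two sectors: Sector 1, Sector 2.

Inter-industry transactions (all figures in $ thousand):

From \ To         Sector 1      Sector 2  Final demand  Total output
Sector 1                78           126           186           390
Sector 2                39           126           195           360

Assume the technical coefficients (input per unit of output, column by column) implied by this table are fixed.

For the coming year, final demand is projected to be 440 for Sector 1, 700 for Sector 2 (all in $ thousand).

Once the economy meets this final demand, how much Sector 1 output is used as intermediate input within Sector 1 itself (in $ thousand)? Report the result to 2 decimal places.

z_11 = 218.97

Technical coefficients a_ij = z_ij / X_j:
  a_11 = 78/390 = 0.20, a_21 = 39/390 = 0.10
  a_12 = 126/360 = 0.35, a_22 = 126/360 = 0.35
I − A =
  [   0.80    -0.35]
  [  -0.10     0.65]
det(I−A) = (0.80)(0.65) − (-0.35)(-0.10) = 0.4850
adj(I−A) = [[0.65, 0.35], [0.10, 0.80]]
(I − A)⁻¹ = adj(I−A) / det(I−A) ≈
  [   1.3402     0.7216]
  [   0.2062     1.6495]
First solve x = (I − A)⁻¹ d = adj(I−A)·d / det(I−A); in particular x_1 = (0.65·440 + 0.35·700) / 0.4850 = 531.00 / 0.4850 ≈ 1094.8454.
Intermediate flow from 1 to 1: z_11 = a_11 · x_1 = 0.20 × 531.00 / 0.4850 = 106.20 / 0.4850 ≈ 218.97.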